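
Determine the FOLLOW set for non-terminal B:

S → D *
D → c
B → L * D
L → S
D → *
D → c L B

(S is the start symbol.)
To compute FOLLOW(B), find every occurrence of B on a right-hand side N → α B β: add FIRST(β) \ {ε}, and if β is empty or nullable also add FOLLOW(N). Iterate to a fixed point.

In D → c L B: B is at the end, add FOLLOW(D)

The FOLLOW sets referred to above (computed the same way, to a fixed point):
  FOLLOW(D) = { '*' }

Taking the union: FOLLOW(B) = { '*' }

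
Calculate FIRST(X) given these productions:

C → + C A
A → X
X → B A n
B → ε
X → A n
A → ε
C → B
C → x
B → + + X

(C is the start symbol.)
To compute FIRST(X), examine every production with X on the left-hand side, reading each right-hand side left to right until a non-nullable symbol is reached.

FIRST sets of the other non-terminals involved (by the same procedure, iterated to a fixed point):
  FIRST(B) = { '+', ε }
  FIRST(A) = { '+', 'n', ε }

From X → B A n:
  - B is a non-terminal: add FIRST(B) \ {ε} = { '+' }
    B is nullable, so continue to the next symbol
  - A is a non-terminal: add FIRST(A) \ {ε} = { '+', 'n' }
    A is nullable, so continue to the next symbol
  - n is a terminal: add 'n' and stop
From X → A n:
  - A is a non-terminal: add FIRST(A) \ {ε} = { '+', 'n' }
    A is nullable, so continue to the next symbol
  - n is a terminal: add 'n' and stop

Collecting: FIRST(X) = { '+', 'n' }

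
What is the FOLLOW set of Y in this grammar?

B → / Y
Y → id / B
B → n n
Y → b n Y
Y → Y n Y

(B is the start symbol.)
{ $, 'n' }

In B → / Y: Y is at the end, add FOLLOW(B)
In Y → b n Y: Y is at the end; this adds FOLLOW(Y) to itself — nothing new
In Y → Y n Y: Y is followed by n Y, add FIRST(n Y) \ {ε} = { 'n' }
In Y → Y n Y: Y is at the end; this adds FOLLOW(Y) to itself — nothing new

The FOLLOW sets referred to above (computed the same way, to a fixed point):
  FOLLOW(B) = { $, 'n' }

Taking the union: FOLLOW(Y) = { $, 'n' }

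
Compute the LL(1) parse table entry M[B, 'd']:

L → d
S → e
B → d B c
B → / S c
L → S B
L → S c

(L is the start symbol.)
To find M[B, 'd'], we find productions for B where 'd' is in the predict set (PREDICT(N → α) = (FIRST(α) \ {ε}) ∪ (FOLLOW(N) if α ⇒* ε)).

B → d B c: PREDICT = { 'd' }
  'd' is in predict set, so this production goes in M[B, 'd']
B → / S c: PREDICT = { '/' }

M[B, 'd'] = B → d B c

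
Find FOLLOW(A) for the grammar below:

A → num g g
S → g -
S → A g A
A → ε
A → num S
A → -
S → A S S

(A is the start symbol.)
To compute FOLLOW(A), find every occurrence of A on a right-hand side N → α A β: add FIRST(β) \ {ε}, and if β is empty or nullable also add FOLLOW(N). Iterate to a fixed point.

A is the start symbol, so $ ∈ FOLLOW(A).
In S → A g A: A is followed by g A, add FIRST(g A) \ {ε} = { 'g' }
In S → A g A: A is at the end, add FOLLOW(S)
In S → A S S: A is followed by S S, add FIRST(S S) \ {ε} = { '-', 'g', 'num' }

The FOLLOW sets referred to above (computed the same way, to a fixed point):
  FOLLOW(S) = { $, '-', 'g', 'num' }

Taking the union: FOLLOW(A) = { $, '-', 'g', 'num' }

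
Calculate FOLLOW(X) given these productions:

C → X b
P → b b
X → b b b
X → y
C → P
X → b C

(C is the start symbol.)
{ 'b' }

In C → X b: X is followed by b, add FIRST(b) \ {ε} = { 'b' }

Taking the union: FOLLOW(X) = { 'b' }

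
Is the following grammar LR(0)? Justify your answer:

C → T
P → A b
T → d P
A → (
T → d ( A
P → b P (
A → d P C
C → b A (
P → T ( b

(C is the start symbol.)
Augment with C' → C and build the canonical LR(0) collection (I0 = CLOSURE({[C' → . C]}), then GOTO on every symbol after a dot until no new states appear). It has 24 states:
  I0: { [C → . T], [C → . b A (], [C' → . C], [T → . d ( A], [T → . d P] }  — shift
  I1: { [C' → C .] }  — accept
  I2: { [C → T .] }  — reduce
  I3: { [A → . (], [A → . d P C], [C → b . A (] }  — shift
  I4: { [A → . (], [A → . d P C], [P → . A b], [P → . T ( b], [P → . b P (], [T → . d ( A], [T → . d P], [T → d . ( A], [T → d . P] }  — shift
  I5: { [A → ( .], [A → . (], [A → . d P C], [T → d ( . A] }  — shift, reduce
  I6: { [P → A . b] }  — shift
  I7: { [T → d P .] }  — reduce
  I8: { [P → T . ( b] }  — shift
  I9: { [A → . (], [A → . d P C], [P → . A b], [P → . T ( b], [P → . b P (], [P → b . P (], [T → . d ( A], [T → . d P] }  — shift
  I10: { [A → . (], [A → . d P C], [A → d . P C], [P → . A b], [P → . T ( b], [P → . b P (], [T → . d ( A], [T → . d P], [T → d . ( A], [T → d . P] }  — shift
  I11: { [A → d P . C], [C → . T], [C → . b A (], [T → . d ( A], [T → . d P], [T → d P .] }  — shift, reduce
  I12: { [A → d P C .] }  — reduce
  I13: { [A → ( .] }  — reduce
  I14: { [P → b P . (] }  — shift
  I15: { [P → b P ( .] }  — reduce
  I16: { [P → T ( . b] }  — shift
  I17: { [P → T ( b .] }  — reduce
  I18: { [P → A b .] }  — reduce
  I19: { [T → d ( A .] }  — reduce
  I20: { [A → . (], [A → . d P C], [A → d . P C], [P → . A b], [P → . T ( b], [P → . b P (], [T → . d ( A], [T → . d P] }  — shift
  I21: { [A → d P . C], [C → . T], [C → . b A (], [T → . d ( A], [T → . d P] }  — shift
  I22: { [C → b A . (] }  — shift
  I23: { [C → b A ( .] }  — reduce

Conflict in state I5:
  Shift-reduce conflict between [A → ( .] and [A → . (]
So the grammar is NOT LR(0).

Answer: No. Shift-reduce conflict between [A → ( .] and [A → . (]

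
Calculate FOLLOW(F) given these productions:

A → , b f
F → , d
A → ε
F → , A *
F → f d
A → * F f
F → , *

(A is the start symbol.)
To compute FOLLOW(F), find every occurrence of F on a right-hand side N → α F β: add FIRST(β) \ {ε}, and if β is empty or nullable also add FOLLOW(N). Iterate to a fixed point.

In A → * F f: F is followed by f, add FIRST(f) \ {ε} = { 'f' }

Taking the union: FOLLOW(F) = { 'f' }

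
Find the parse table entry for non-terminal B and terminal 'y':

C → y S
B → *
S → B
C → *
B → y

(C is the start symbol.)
To find M[B, 'y'], we find productions for B where 'y' is in the predict set (PREDICT(N → α) = (FIRST(α) \ {ε}) ∪ (FOLLOW(N) if α ⇒* ε)).

B → *: PREDICT = { '*' }
B → y: PREDICT = { 'y' }
  'y' is in predict set, so this production goes in M[B, 'y']

M[B, 'y'] = B → y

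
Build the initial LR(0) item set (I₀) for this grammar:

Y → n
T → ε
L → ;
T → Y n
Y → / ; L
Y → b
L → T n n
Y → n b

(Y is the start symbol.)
{ [Y → . / ; L], [Y → . b], [Y → . n b], [Y → . n], [Y' → . Y] }

First, augment the grammar with Y' → Y
I₀ = CLOSURE({ [Y' → . Y] }):
  [Y' → . Y] has the dot before Y: add [Y → . n], [Y → . / ; L], [Y → . b], [Y → . n b]
No further items can be added.

I₀ = { [Y → . / ; L], [Y → . b], [Y → . n b], [Y → . n], [Y' → . Y] }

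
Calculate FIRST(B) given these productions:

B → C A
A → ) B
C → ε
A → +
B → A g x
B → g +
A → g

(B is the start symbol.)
{ ')', '+', 'g' }

To compute FIRST(B), examine every production with B on the left-hand side, reading each right-hand side left to right until a non-nullable symbol is reached.

FIRST sets of the other non-terminals involved (by the same procedure, iterated to a fixed point):
  FIRST(C) = { ε }
  FIRST(A) = { ')', '+', 'g' }

From B → C A:
  - C is a non-terminal: add FIRST(C) \ {ε} = { }
    C is nullable, so continue to the next symbol
  - A is a non-terminal: add FIRST(A) \ {ε} = { ')', '+', 'g' }
    A is not nullable, so stop
From B → A g x:
  - A is a non-terminal: add FIRST(A) \ {ε} = { ')', '+', 'g' }
    A is not nullable, so stop
From B → g +:
  - g is a terminal: add 'g' and stop

Collecting: FIRST(B) = { ')', '+', 'g' }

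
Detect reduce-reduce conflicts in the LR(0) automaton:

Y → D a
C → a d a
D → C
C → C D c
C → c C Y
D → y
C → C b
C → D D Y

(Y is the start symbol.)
Augment with Y' → Y and build the canonical LR(0) collection (I0 = CLOSURE({[Y' → . Y]}), then GOTO on every symbol after a dot until no new states appear). It has 20 states:
  I0: { [C → . C D c], [C → . C b], [C → . D D Y], [C → . a d a], [C → . c C Y], [D → . C], [D → . y], [Y → . D a], [Y' → . Y] }  — shift
  I1: { [C → . C D c], [C → . C b], [C → . D D Y], [C → . a d a], [C → . c C Y], [C → C . D c], [C → C . b], [D → . C], [D → . y], [D → C .] }  — shift, reduce
  I2: { [C → . C D c], [C → . C b], [C → . D D Y], [C → . a d a], [C → . c C Y], [C → D . D Y], [D → . C], [D → . y], [Y → D . a] }  — shift
  I3: { [Y' → Y .] }  — accept
  I4: { [C → a . d a] }  — shift
  I5: { [C → . C D c], [C → . C b], [C → . D D Y], [C → . a d a], [C → . c C Y], [C → c . C Y], [D → . C], [D → . y] }  — shift
  I6: { [D → y .] }  — reduce
  I7: { [C → . C D c], [C → . C b], [C → . D D Y], [C → . a d a], [C → . c C Y], [C → C . D c], [C → C . b], [C → c C . Y], [D → . C], [D → . y], [D → C .], [Y → . D a] }  — shift, reduce
  I8: { [C → . C D c], [C → . C b], [C → . D D Y], [C → . a d a], [C → . c C Y], [C → D . D Y], [D → . C], [D → . y] }  — shift
  I9: { [C → . C D c], [C → . C b], [C → . D D Y], [C → . a d a], [C → . c C Y], [C → D . D Y], [C → D D . Y], [D → . C], [D → . y], [Y → . D a] }  — shift
  I10: { [C → . C D c], [C → . C b], [C → . D D Y], [C → . a d a], [C → . c C Y], [C → D . D Y], [C → D D . Y], [D → . C], [D → . y], [Y → . D a], [Y → D . a] }  — shift
  I11: { [C → D D Y .] }  — reduce
  I12: { [C → a . d a], [Y → D a .] }  — shift, reduce
  I13: { [C → a d . a] }  — shift
  I14: { [C → a d a .] }  — reduce
  I15: { [C → . C D c], [C → . C b], [C → . D D Y], [C → . a d a], [C → . c C Y], [C → C D . c], [C → D . D Y], [D → . C], [D → . y], [Y → D . a] }  — shift
  I16: { [C → c C Y .] }  — reduce
  I17: { [C → C b .] }  — reduce
  I18: { [C → . C D c], [C → . C b], [C → . D D Y], [C → . a d a], [C → . c C Y], [C → C D c .], [C → c . C Y], [D → . C], [D → . y] }  — shift, reduce
  I19: { [C → . C D c], [C → . C b], [C → . D D Y], [C → . a d a], [C → . c C Y], [C → C D . c], [C → D . D Y], [D → . C], [D → . y] }  — shift

No state contains more than one complete item.

Answer: No reduce-reduce conflicts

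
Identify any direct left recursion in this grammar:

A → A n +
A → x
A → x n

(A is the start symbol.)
A → A n +: LEFT RECURSIVE (starts with A)
A → x: starts with x
A → x n: starts with x

The grammar has direct left recursion on: A.

Answer: Yes, A is left-recursive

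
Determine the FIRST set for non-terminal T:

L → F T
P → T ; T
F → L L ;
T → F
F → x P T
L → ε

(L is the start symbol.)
FIRST sets of the other non-terminals involved (by the same procedure, iterated to a fixed point):
  FIRST(F) = { ';', 'x' }

From T → F:
  - F is a non-terminal: add FIRST(F) \ {ε} = { ';', 'x' }
    F is not nullable, so stop

Collecting: FIRST(T) = { ';', 'x' }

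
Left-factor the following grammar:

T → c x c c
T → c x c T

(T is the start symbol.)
T → c x c T'
T' → c
T' → T

Left-factoring transforms A → αβ₁ | αβ₂ into A → αA' and A' → β₁ | β₂
(α is the longest common prefix among the alternatives). Repeat until
no nonterminal has two alternatives with a common prefix.

Round 1: T has alternatives sharing prefix 'c x c'. Introduce T': T → c x c T'
  Add: T' → c
  Add: T' → T

No remaining common prefixes — done.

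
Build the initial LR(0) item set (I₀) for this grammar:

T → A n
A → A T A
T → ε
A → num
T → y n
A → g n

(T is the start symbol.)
First, augment the grammar with T' → T
I₀ = CLOSURE({ [T' → . T] }):
  [T' → . T] has the dot before T: add [T → . A n], [T → .], [T → . y n]
  [T → . A n] has the dot before A: add [A → . A T A], [A → . num], [A → . g n]
No further items can be added.

I₀ = { [A → . A T A], [A → . g n], [A → . num], [T → . A n], [T → . y n], [T → .], [T' → . T] }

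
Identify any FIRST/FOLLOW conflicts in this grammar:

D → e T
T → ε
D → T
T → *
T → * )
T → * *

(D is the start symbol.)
No FIRST/FOLLOW conflicts.

Nullable non-terminals: D, T.
FIRST sets used below: FIRST(T) = { '*', ε }

D: nullable alternative(s) D → T; FOLLOW(D) = { $ }
  D → e T: FIRST \ {ε} = { 'e' } — disjoint from FOLLOW(D)
  D → T: FIRST \ {ε} = { '*' } — this is the only nullable alternative, skip

T: nullable alternative(s) T → ε; FOLLOW(T) = { $ }
  T → ε: FIRST \ {ε} = { } — this is the only nullable alternative, skip
  T → *: FIRST \ {ε} = { '*' } — disjoint from FOLLOW(T)
  T → * ): FIRST \ {ε} = { '*' } — disjoint from FOLLOW(T)
  T → * *: FIRST \ {ε} = { '*' } — disjoint from FOLLOW(T)

No FIRST/FOLLOW conflicts found.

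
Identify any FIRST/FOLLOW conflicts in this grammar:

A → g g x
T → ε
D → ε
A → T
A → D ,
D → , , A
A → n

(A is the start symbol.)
Yes. A → D ',' with FOLLOW(A) on { ',' }; D → ',' ',' A with FOLLOW(D) on { ',' }

A FIRST/FOLLOW conflict occurs when a non-terminal N has a nullable alternative N → β (β ⇒* ε) and another alternative N → α with FIRST(α) ∩ FOLLOW(N) ≠ ∅: on such a lookahead the parser cannot decide between expanding α and letting N vanish via β.

Nullable non-terminals: A, D, T.
FIRST sets used below: FIRST(T) = { ε }, FIRST(D) = { ',', ε }

A: nullable alternative(s) A → T; FOLLOW(A) = { $, ',' }
  A → g g x: FIRST \ {ε} = { 'g' } — disjoint from FOLLOW(A)
  A → T: FIRST \ {ε} = { } — this is the only nullable alternative, skip
  A → D ,: FIRST \ {ε} = { ',' } — overlaps FOLLOW(A) on { ',' }: CONFLICT
  A → n: FIRST \ {ε} = { 'n' } — disjoint from FOLLOW(A)

D: nullable alternative(s) D → ε; FOLLOW(D) = { ',' }
  D → ε: FIRST \ {ε} = { } — this is the only nullable alternative, skip
  D → , , A: FIRST \ {ε} = { ',' } — overlaps FOLLOW(D) on { ',' }: CONFLICT
T has a nullable alternative but only one production, so nothing to check.

So the grammar has 2 FIRST/FOLLOW conflicts (marked CONFLICT above).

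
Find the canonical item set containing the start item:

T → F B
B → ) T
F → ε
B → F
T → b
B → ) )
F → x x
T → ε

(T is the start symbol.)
{ [F → . x x], [F → .], [T → . F B], [T → . b], [T → .], [T' → . T] }

First, augment the grammar with T' → T
I₀ = CLOSURE({ [T' → . T] }):
  [T' → . T] has the dot before T: add [T → . F B], [T → . b], [T → .]
  [T → . F B] has the dot before F: add [F → .], [F → . x x]
No further items can be added.

I₀ = { [F → . x x], [F → .], [T → . F B], [T → . b], [T → .], [T' → . T] }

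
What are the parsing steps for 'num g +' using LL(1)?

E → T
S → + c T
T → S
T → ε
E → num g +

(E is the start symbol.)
LL(1) parsing maintains a stack (initially the start symbol over $) and the input. At each step: if the stack top is a terminal, match it against the current input token; if it is a non-terminal N, replace it with the RHS of M[N, lookahead] (the unique production whose predict set contains the lookahead).

Stack is shown with the top on the left.

Stack      Input      Action
----------------------------
E $        num g + $  output E → num g +
num g + $  num g + $  match 'num'
g + $      g + $      match 'g'
+ $        + $        match '+'
$          $          accept

The string is accepted.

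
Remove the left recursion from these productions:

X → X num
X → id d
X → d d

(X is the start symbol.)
X is directly left-recursive. The standard transformation for
  A → A α₁ | ... | A α_m | β₁ | ... | β_n
is
  A  → β₁ A' | ... | β_n A'
  A' → α₁ A' | ... | α_m A' | ε

X → id d becomes X → id d X'
X → d d becomes X → d d X'
X → X num becomes X' → num X'
Add X' → ε

Resulting grammar:
X → id d X'
X → d d X'
X' → num X'
X' → ε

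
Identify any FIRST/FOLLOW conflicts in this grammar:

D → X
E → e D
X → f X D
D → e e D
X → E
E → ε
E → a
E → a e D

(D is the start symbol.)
Yes. D → e e D with FOLLOW(D) on { 'e' }; E → e D with FOLLOW(E) on { 'e' }; E → a with FOLLOW(E) on { 'a' }; E → a e D with FOLLOW(E) on { 'a' }; X → f X D with FOLLOW(X) on { 'f' }

Nullable non-terminals: D, E, X.
FIRST sets used below: FIRST(X) = { 'a', 'e', 'f', ε }, FIRST(E) = { 'a', 'e', ε }

D: nullable alternative(s) D → X; FOLLOW(D) = { $, 'a', 'e', 'f' }
  D → X: FIRST \ {ε} = { 'a', 'e', 'f' } — this is the only nullable alternative, skip
  D → e e D: FIRST \ {ε} = { 'e' } — overlaps FOLLOW(D) on { 'e' }: CONFLICT

E: nullable alternative(s) E → ε; FOLLOW(E) = { $, 'a', 'e', 'f' }
  E → e D: FIRST \ {ε} = { 'e' } — overlaps FOLLOW(E) on { 'e' }: CONFLICT
  E → ε: FIRST \ {ε} = { } — this is the only nullable alternative, skip
  E → a: FIRST \ {ε} = { 'a' } — overlaps FOLLOW(E) on { 'a' }: CONFLICT
  E → a e D: FIRST \ {ε} = { 'a' } — overlaps FOLLOW(E) on { 'a' }: CONFLICT

X: nullable alternative(s) X → E; FOLLOW(X) = { $, 'a', 'e', 'f' }
  X → f X D: FIRST \ {ε} = { 'f' } — overlaps FOLLOW(X) on { 'f' }: CONFLICT
  X → E: FIRST \ {ε} = { 'a', 'e' } — this is the only nullable alternative, skip

So the grammar has 5 FIRST/FOLLOW conflicts (marked CONFLICT above).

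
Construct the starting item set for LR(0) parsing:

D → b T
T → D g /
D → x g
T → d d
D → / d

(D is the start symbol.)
{ [D → . / d], [D → . b T], [D → . x g], [D' → . D] }

First, augment the grammar with D' → D
I₀ = CLOSURE({ [D' → . D] }):
  [D' → . D] has the dot before D: add [D → . b T], [D → . x g], [D → . / d]
No further items can be added.

I₀ = { [D → . / d], [D → . b T], [D → . x g], [D' → . D] }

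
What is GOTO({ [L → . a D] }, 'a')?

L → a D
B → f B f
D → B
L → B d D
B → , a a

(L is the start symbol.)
GOTO(I, 'a') = CLOSURE({ [A → αX.β] : [A → α.Xβ] ∈ I, X = 'a' })

Items with dot before 'a', with the dot advanced:
  [L → . a D] → [L → a . D]
Closure of the advanced items:
  [L → a . D] has the dot before D: add [D → . B]
  [D → . B] has the dot before B: add [B → . f B f], [B → . , a a]

GOTO = { [B → . , a a], [B → . f B f], [D → . B], [L → a . D] }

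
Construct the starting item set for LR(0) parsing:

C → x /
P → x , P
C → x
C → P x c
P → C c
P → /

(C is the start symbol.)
{ [C → . P x c], [C → . x /], [C → . x], [C' → . C], [P → . /], [P → . C c], [P → . x , P] }

First, augment the grammar with C' → C
I₀ = CLOSURE({ [C' → . C] }):
  [C' → . C] has the dot before C: add [C → . x /], [C → . x], [C → . P x c]
  [C → . P x c] has the dot before P: add [P → . x , P], [P → . C c], [P → . /]
No further items can be added.

I₀ = { [C → . P x c], [C → . x /], [C → . x], [C' → . C], [P → . /], [P → . C c], [P → . x , P] }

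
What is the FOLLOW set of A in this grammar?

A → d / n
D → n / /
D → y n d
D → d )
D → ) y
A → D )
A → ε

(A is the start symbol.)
A is the start symbol, so $ ∈ FOLLOW(A).
A does not occur on any right-hand side.

Taking the union: FOLLOW(A) = { $ }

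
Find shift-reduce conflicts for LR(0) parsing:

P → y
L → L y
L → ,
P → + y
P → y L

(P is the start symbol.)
Yes — I3: [P → y .] vs [L → . ,]; I5: [P → y L .] vs [L → L . y]

Augment with P' → P and build the canonical LR(0) collection (I0 = CLOSURE({[P' → . P]}), then GOTO on every symbol after a dot until no new states appear). It has 8 states:
  I0: { [P → . + y], [P → . y L], [P → . y], [P' → . P] }  — shift
  I1: { [P → + . y] }  — shift
  I2: { [P' → P .] }  — accept
  I3: { [L → . ,], [L → . L y], [P → y . L], [P → y .] }  — shift, reduce
  I4: { [L → , .] }  — reduce
  I5: { [L → L . y], [P → y L .] }  — shift, reduce
  I6: { [L → L y .] }  — reduce
  I7: { [P → + y .] }  — reduce

I3 contains reduce item [P → y .] and shift item [L → . ,] — shift-reduce conflict.
I5 contains reduce item [P → y L .] and shift item [L → L . y] — shift-reduce conflict.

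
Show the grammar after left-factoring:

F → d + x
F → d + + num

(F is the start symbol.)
F → d + F'
F' → x
F' → + num

Left-factoring transforms A → αβ₁ | αβ₂ into A → αA' and A' → β₁ | β₂
(α is the longest common prefix among the alternatives). Repeat until
no nonterminal has two alternatives with a common prefix.

Round 1: F has alternatives sharing prefix 'd +'. Introduce F': F → d + F'
  Add: F' → x
  Add: F' → + num

No remaining common prefixes — done.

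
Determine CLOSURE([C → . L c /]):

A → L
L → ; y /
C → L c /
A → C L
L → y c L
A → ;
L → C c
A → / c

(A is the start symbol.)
{ [C → . L c /], [L → . ; y /], [L → . C c], [L → . y c L] }

Start with: [C → . L c /]
  [C → . L c /] has the dot before L: add [L → . ; y /], [L → . y c L], [L → . C c]
  [L → . C c] has the dot before C: all C-items already present
No further items can be added.

CLOSURE = { [C → . L c /], [L → . ; y /], [L → . C c], [L → . y c L] }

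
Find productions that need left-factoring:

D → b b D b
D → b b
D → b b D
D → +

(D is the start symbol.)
Left-factoring is needed when two productions for the same non-terminal
share a common prefix on the right-hand side.

Productions for D:
  D → b b D b
  D → b b
  D → b b D
  D → +

Found common prefix 'b b' in productions for D

Answer: Yes, D has productions with common prefix 'b b'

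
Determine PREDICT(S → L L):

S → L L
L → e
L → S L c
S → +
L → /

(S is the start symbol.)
{ '+', '/', 'e' }

PREDICT(S → L L) = (FIRST(RHS) \ {ε}) ∪ (FOLLOW(S) if ε ∈ FIRST(RHS), i.e. RHS ⇒* ε)
FIRST(L) = { '+', '/', 'e' }
FIRST(L L) = { '+', '/', 'e' }
ε ∉ FIRST(L L), so FOLLOW(S) is not added.
PREDICT(S → L L) = { '+', '/', 'e' }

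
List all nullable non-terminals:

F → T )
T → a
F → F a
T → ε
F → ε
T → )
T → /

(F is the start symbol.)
{ 'F', 'T' }

ε-productions: T → ε, F → ε
So T, F are immediately nullable.
Every non-terminal is now nullable.
Nullable = { 'F', 'T' }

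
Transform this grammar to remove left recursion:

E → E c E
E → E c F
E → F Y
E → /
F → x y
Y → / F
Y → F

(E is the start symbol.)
E is directly left-recursive. The standard transformation for
  A → A α₁ | ... | A α_m | β₁ | ... | β_n
is
  A  → β₁ A' | ... | β_n A'
  A' → α₁ A' | ... | α_m A' | ε

E → F Y becomes E → F Y E'
E → / becomes E → / E'
E → E c E becomes E' → c E E'
E → E c F becomes E' → c F E'
Add E' → ε

Productions for other non-terminals are unchanged:
  F → x y
  Y → / F
  Y → F

Resulting grammar:
E → F Y E'
E → / E'
E' → c E E'
E' → c F E'
E' → ε
F → x y
Y → / F
Y → F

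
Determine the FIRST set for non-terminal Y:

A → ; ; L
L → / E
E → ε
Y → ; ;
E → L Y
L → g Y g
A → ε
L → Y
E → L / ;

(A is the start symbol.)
{ ';' }

From Y → ; ;:
  - ';' is a terminal: add ';' and stop

Collecting: FIRST(Y) = { ';' }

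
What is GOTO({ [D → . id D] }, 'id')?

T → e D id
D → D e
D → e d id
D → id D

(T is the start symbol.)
{ [D → . D e], [D → . e d id], [D → . id D], [D → id . D] }

GOTO(I, 'id') = CLOSURE({ [A → αX.β] : [A → α.Xβ] ∈ I, X = 'id' })

Items with dot before 'id', with the dot advanced:
  [D → . id D] → [D → id . D]
Closure of the advanced items:
  [D → id . D] has the dot before D: add [D → . D e], [D → . e d id], [D → . id D]

GOTO = { [D → . D e], [D → . e d id], [D → . id D], [D → id . D] }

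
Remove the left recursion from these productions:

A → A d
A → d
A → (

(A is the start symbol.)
A → d A'
A → ( A'
A' → d A'
A' → ε

A is directly left-recursive. The standard transformation for
  A → A α₁ | ... | A α_m | β₁ | ... | β_n
is
  A  → β₁ A' | ... | β_n A'
  A' → α₁ A' | ... | α_m A' | ε

A → d becomes A → d A'
A → ( becomes A → ( A'
A → A d becomes A' → d A'
Add A' → ε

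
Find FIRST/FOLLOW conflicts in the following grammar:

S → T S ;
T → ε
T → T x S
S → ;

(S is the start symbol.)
Nullable non-terminals: T.
FIRST sets used below: FIRST(T) = { 'x', ε }

T: nullable alternative(s) T → ε; FOLLOW(T) = { ';', 'x' }
  T → ε: FIRST \ {ε} = { } — this is the only nullable alternative, skip
  T → T x S: FIRST \ {ε} = { 'x' } — overlaps FOLLOW(T) on { 'x' }: CONFLICT

S has no nullable alternative, so no FIRST/FOLLOW check is needed there.

So the grammar has 1 FIRST/FOLLOW conflict (marked CONFLICT above).

Answer: Yes. T → T x S with FOLLOW(T) on { 'x' }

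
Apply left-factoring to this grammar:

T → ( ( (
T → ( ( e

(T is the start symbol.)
Left-factoring transforms A → αβ₁ | αβ₂ into A → αA' and A' → β₁ | β₂
(α is the longest common prefix among the alternatives). Repeat until
no nonterminal has two alternatives with a common prefix.

Round 1: T has alternatives sharing prefix '( ('. Introduce T': T → ( ( T'
  Add: T' → (
  Add: T' → e

No remaining common prefixes — done.

Resulting grammar:
T → ( ( T'
T' → (
T' → e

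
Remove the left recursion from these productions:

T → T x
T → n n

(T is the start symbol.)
T → n n T'
T' → x T'
T' → ε

T is directly left-recursive. The standard transformation for
  A → A α₁ | ... | A α_m | β₁ | ... | β_n
is
  A  → β₁ A' | ... | β_n A'
  A' → α₁ A' | ... | α_m A' | ε

T → n n becomes T → n n T'
T → T x becomes T' → x T'
Add T' → ε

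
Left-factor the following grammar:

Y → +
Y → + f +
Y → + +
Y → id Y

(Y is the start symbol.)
Y → + Y'
Y' → ε
Y' → f +
Y' → +
Y → id Y

Left-factoring transforms A → αβ₁ | αβ₂ into A → αA' and A' → β₁ | β₂
(α is the longest common prefix among the alternatives). Repeat until
no nonterminal has two alternatives with a common prefix.

Round 1: Y has alternatives sharing prefix '+'. Introduce Y': Y → + Y'
  Add: Y' → ε
  Add: Y' → f +
  Add: Y' → +

No remaining common prefixes — done.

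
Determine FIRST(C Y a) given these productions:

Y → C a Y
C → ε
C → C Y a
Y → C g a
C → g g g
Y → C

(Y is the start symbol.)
{ 'a', 'g' }

FIRST sets of the non-terminals involved (from the grammar, by fixed-point iteration):
  FIRST(C) = { 'a', 'g', ε }
  FIRST(Y) = { 'a', 'g', ε }

To compute FIRST(C Y a), process the symbols left to right:
Symbol C is a non-terminal. Add FIRST(C) \ {ε} = { 'a', 'g' }
C is nullable (ε ∈ FIRST(C)), continue to the next symbol.
Symbol Y is a non-terminal. Add FIRST(Y) \ {ε} = { 'a', 'g' }
Y is nullable (ε ∈ FIRST(Y)), continue to the next symbol.
Symbol a is a terminal. Add 'a' and stop.
FIRST(C Y a) = { 'a', 'g' }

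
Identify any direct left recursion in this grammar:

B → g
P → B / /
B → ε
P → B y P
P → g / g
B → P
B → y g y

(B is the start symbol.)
Direct left recursion occurs when N → N α for some non-terminal N (the right-hand side begins with the left-hand side itself).

B → g: starts with g
P → B / /: starts with B
B → ε: starts with ε
P → B y P: starts with B
P → g / g: starts with g
B → P: starts with P
B → y g y: starts with y

No direct left recursion found.

Answer: No direct left recursion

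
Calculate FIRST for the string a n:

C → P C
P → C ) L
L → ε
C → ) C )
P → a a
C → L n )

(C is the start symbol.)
{ 'a' }

To compute FIRST(a n), process the symbols left to right:
Symbol a is a terminal. Add 'a' and stop.
FIRST(a n) = { 'a' }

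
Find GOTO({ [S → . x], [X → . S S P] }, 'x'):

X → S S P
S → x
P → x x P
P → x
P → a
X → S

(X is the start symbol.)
GOTO(I, 'x') = CLOSURE({ [A → αX.β] : [A → α.Xβ] ∈ I, X = 'x' })

Items with dot before 'x', with the dot advanced:
  [S → . x] → [S → x .]
Closure adds nothing (no advanced item has the dot before a non-terminal).

GOTO = { [S → x .] }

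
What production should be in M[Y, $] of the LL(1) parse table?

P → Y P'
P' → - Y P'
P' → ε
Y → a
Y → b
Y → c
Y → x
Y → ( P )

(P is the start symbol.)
To find M[Y, $], we find productions for Y where $ is in the predict set (PREDICT(N → α) = (FIRST(α) \ {ε}) ∪ (FOLLOW(N) if α ⇒* ε)).

Y → a: PREDICT = { 'a' }
Y → b: PREDICT = { 'b' }
Y → c: PREDICT = { 'c' }
Y → x: PREDICT = { 'x' }
Y → ( P ): PREDICT = { '(' }

M[Y, $] is empty (no production applies)

Answer: Empty (error entry)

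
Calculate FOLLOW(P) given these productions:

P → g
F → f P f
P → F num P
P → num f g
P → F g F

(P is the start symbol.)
{ $, 'f' }

P is the start symbol, so $ ∈ FOLLOW(P).
In F → f P f: P is followed by f, add FIRST(f) \ {ε} = { 'f' }
In P → F num P: P is at the end; this adds FOLLOW(P) to itself — nothing new

Taking the union: FOLLOW(P) = { $, 'f' }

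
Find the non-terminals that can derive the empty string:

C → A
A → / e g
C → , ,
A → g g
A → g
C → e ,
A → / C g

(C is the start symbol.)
None

A non-terminal is nullable if it can derive ε (the empty string): either it has an ε-production, or it has a production whose right-hand side consists entirely of nullable non-terminals.

There are no ε-productions, so no non-terminal can derive ε.
No non-terminals are nullable.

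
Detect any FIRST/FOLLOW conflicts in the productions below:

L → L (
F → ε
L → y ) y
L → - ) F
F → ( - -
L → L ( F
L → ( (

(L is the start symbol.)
Nullable non-terminals: F.

F: nullable alternative(s) F → ε; FOLLOW(F) = { $, '(' }
  F → ε: FIRST \ {ε} = { } — this is the only nullable alternative, skip
  F → ( - -: FIRST \ {ε} = { '(' } — overlaps FOLLOW(F) on { '(' }: CONFLICT

L has no nullable alternative, so no FIRST/FOLLOW check is needed there.

So the grammar has 1 FIRST/FOLLOW conflict (marked CONFLICT above).

Answer: Yes. F → '(' '-' '-' with FOLLOW(F) on { '(' }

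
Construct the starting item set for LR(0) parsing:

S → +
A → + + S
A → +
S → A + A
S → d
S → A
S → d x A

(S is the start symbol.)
{ [A → . + + S], [A → . +], [S → . +], [S → . A + A], [S → . A], [S → . d x A], [S → . d], [S' → . S] }

First, augment the grammar with S' → S
I₀ = CLOSURE({ [S' → . S] }):
  [S' → . S] has the dot before S: add [S → . +], [S → . A + A], [S → . d], [S → . A], [S → . d x A]
  [S → . A + A] has the dot before A: add [A → . + + S], [A → . +]
No further items can be added.

I₀ = { [A → . + + S], [A → . +], [S → . +], [S → . A + A], [S → . A], [S → . d x A], [S → . d], [S' → . S] }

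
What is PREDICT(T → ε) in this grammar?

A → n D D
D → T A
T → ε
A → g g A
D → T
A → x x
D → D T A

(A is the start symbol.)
PREDICT(T → ε) = (FIRST(RHS) \ {ε}) ∪ (FOLLOW(T) if ε ∈ FIRST(RHS), i.e. RHS ⇒* ε)
The right-hand side is ε (FIRST(ε) = { ε }), so the predict set is FOLLOW(T) = { $, 'g', 'n', 'x' }
PREDICT(T → ε) = { $, 'g', 'n', 'x' }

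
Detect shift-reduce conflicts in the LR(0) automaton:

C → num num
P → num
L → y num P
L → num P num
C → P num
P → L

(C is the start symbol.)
Yes — I4: [P → num .] vs [C → num . num]; I8: [P → num .] vs [L → . num P num]; I11: [C → num num .] vs [L → . num P num]

Augment with C' → C and build the canonical LR(0) collection (I0 = CLOSURE({[C' → . C]}), then GOTO on every symbol after a dot until no new states appear). It has 13 states:
  I0: { [C → . P num], [C → . num num], [C' → . C], [L → . num P num], [L → . y num P], [P → . L], [P → . num] }  — shift
  I1: { [C' → C .] }  — accept
  I2: { [P → L .] }  — reduce
  I3: { [C → P . num] }  — shift
  I4: { [C → num . num], [L → . num P num], [L → . y num P], [L → num . P num], [P → . L], [P → . num], [P → num .] }  — shift, reduce
  I5: { [L → y . num P] }  — shift
  I6: { [L → . num P num], [L → . y num P], [L → y num . P], [P → . L], [P → . num] }  — shift
  I7: { [L → y num P .] }  — reduce
  I8: { [L → . num P num], [L → . y num P], [L → num . P num], [P → . L], [P → . num], [P → num .] }  — shift, reduce
  I9: { [L → num P . num] }  — shift
  I10: { [L → num P num .] }  — reduce
  I11: { [C → num num .], [L → . num P num], [L → . y num P], [L → num . P num], [P → . L], [P → . num], [P → num .] }  — shift, 2 reduces
  I12: { [C → P num .] }  — reduce

I4 contains reduce item [P → num .] and shift items [C → num . num], [L → . num P num], [L → . y num P], [P → . num] — shift-reduce conflict.
I8 contains reduce item [P → num .] and shift items [L → . num P num], [L → . y num P], [P → . num] — shift-reduce conflict.
I11 contains reduce items [C → num num .], [P → num .] and shift items [L → . num P num], [L → . y num P], [P → . num] — shift-reduce conflict.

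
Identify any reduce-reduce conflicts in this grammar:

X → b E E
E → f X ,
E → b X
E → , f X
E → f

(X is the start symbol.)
Augment with X' → X and build the canonical LR(0) collection (I0 = CLOSURE({[X' → . X]}), then GOTO on every symbol after a dot until no new states appear). It has 13 states:
  I0: { [X → . b E E], [X' → . X] }  — shift
  I1: { [X' → X .] }  — accept
  I2: { [E → . , f X], [E → . b X], [E → . f X ,], [E → . f], [X → b . E E] }  — shift
  I3: { [E → , . f X] }  — shift
  I4: { [E → . , f X], [E → . b X], [E → . f X ,], [E → . f], [X → b E . E] }  — shift
  I5: { [E → b . X], [X → . b E E] }  — shift
  I6: { [E → f . X ,], [E → f .], [X → . b E E] }  — shift, reduce
  I7: { [E → f X . ,] }  — shift
  I8: { [E → f X , .] }  — reduce
  I9: { [E → b X .] }  — reduce
  I10: { [X → b E E .] }  — reduce
  I11: { [E → , f . X], [X → . b E E] }  — shift
  I12: { [E → , f X .] }  — reduce

No state contains more than one complete item.

Answer: No reduce-reduce conflicts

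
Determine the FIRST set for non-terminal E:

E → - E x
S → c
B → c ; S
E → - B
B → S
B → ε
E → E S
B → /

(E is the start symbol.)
{ '-' }

To compute FIRST(E), examine every production with E on the left-hand side, reading each right-hand side left to right until a non-nullable symbol is reached.

From E → - E x:
  - '-' is a terminal: add '-' and stop
From E → - B:
  - '-' is a terminal: add '-' and stop
From E → E S:
  - E is the symbol being defined: contributes nothing new
    E is not nullable, so stop

Collecting: FIRST(E) = { '-' }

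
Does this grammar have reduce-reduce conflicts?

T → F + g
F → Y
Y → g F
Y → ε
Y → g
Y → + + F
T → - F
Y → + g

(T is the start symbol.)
Yes — I6: [Y → .] vs [Y → g .]

A reduce-reduce conflict occurs when an LR(0) state has two complete items [A → α .] and [B → β .] — both call for a reduction, and with no lookahead the parser cannot choose between them.

Augment with T' → T and build the canonical LR(0) collection (I0 = CLOSURE({[T' → . T]}), then GOTO on every symbol after a dot until no new states appear). It has 14 states:
  I0: { [F → . Y], [T → . - F], [T → . F + g], [T' → . T], [Y → . + + F], [Y → . + g], [Y → . g F], [Y → . g], [Y → .] }  — shift, reduce
  I1: { [Y → + . + F], [Y → + . g] }  — shift
  I2: { [F → . Y], [T → - . F], [Y → . + + F], [Y → . + g], [Y → . g F], [Y → . g], [Y → .] }  — shift, reduce
  I3: { [T → F . + g] }  — shift
  I4: { [T' → T .] }  — accept
  I5: { [F → Y .] }  — reduce
  I6: { [F → . Y], [Y → . + + F], [Y → . + g], [Y → . g F], [Y → . g], [Y → .], [Y → g . F], [Y → g .] }  — shift, 2 reduces
  I7: { [Y → g F .] }  — reduce
  I8: { [T → F + . g] }  — shift
  I9: { [T → F + g .] }  — reduce
  I10: { [T → - F .] }  — reduce
  I11: { [F → . Y], [Y → + + . F], [Y → . + + F], [Y → . + g], [Y → . g F], [Y → . g], [Y → .] }  — shift, reduce
  I12: { [Y → + g .] }  — reduce
  I13: { [Y → + + F .] }  — reduce

I6 contains complete items [Y → .], [Y → g .] — reduce-reduce conflict.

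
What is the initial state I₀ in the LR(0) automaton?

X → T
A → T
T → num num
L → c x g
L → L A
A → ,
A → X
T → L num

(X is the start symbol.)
First, augment the grammar with X' → X
I₀ = CLOSURE({ [X' → . X] }):
  [X' → . X] has the dot before X: add [X → . T]
  [X → . T] has the dot before T: add [T → . num num], [T → . L num]
  [T → . L num] has the dot before L: add [L → . c x g], [L → . L A]
No further items can be added.

I₀ = { [L → . L A], [L → . c x g], [T → . L num], [T → . num num], [X → . T], [X' → . X] }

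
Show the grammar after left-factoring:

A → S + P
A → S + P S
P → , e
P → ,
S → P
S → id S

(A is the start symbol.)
Left-factoring transforms A → αβ₁ | αβ₂ into A → αA' and A' → β₁ | β₂
(α is the longest common prefix among the alternatives). Repeat until
no nonterminal has two alternatives with a common prefix.

Round 1: A has alternatives sharing prefix 'S + P'. Introduce A': A → S + P A'
  Add: A' → ε
  Add: A' → S

Round 2: P has alternatives sharing prefix ','. Introduce P': P → , P'
  Add: P' → e
  Add: P' → ε

No remaining common prefixes — done.

Resulting grammar:
A → S + P A'
A' → ε
A' → S
P → , P'
P' → e
P' → ε
S → P
S → id S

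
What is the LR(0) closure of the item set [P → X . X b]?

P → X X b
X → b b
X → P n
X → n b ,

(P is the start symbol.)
{ [P → . X X b], [P → X . X b], [X → . P n], [X → . b b], [X → . n b ,] }

To compute CLOSURE, for each item [A → α.Bβ] where B is a non-terminal, add [B → .γ] for all productions B → γ; repeat for the newly added items until nothing changes.

Start with: [P → X . X b]
  [P → X . X b] has the dot before X: add [X → . b b], [X → . P n], [X → . n b ,]
  [X → . P n] has the dot before P: add [P → . X X b]
No further items can be added.

CLOSURE = { [P → . X X b], [P → X . X b], [X → . P n], [X → . b b], [X → . n b ,] }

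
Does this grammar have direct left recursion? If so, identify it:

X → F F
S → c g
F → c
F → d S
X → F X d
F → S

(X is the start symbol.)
No direct left recursion

Direct left recursion occurs when N → N α for some non-terminal N (the right-hand side begins with the left-hand side itself).

X → F F: starts with F
S → c g: starts with c
F → c: starts with c
F → d S: starts with d
X → F X d: starts with F
F → S: starts with S

No direct left recursion found.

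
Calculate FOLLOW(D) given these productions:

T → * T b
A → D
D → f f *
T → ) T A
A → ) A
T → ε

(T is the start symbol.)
{ $, ')', 'b', 'f' }

To compute FOLLOW(D), find every occurrence of D on a right-hand side N → α D β: add FIRST(β) \ {ε}, and if β is empty or nullable also add FOLLOW(N). Iterate to a fixed point.

In A → D: D is at the end, add FOLLOW(A)

The FOLLOW sets referred to above (computed the same way, to a fixed point):
  FOLLOW(A) = { $, ')', 'b', 'f' }

Taking the union: FOLLOW(D) = { $, ')', 'b', 'f' }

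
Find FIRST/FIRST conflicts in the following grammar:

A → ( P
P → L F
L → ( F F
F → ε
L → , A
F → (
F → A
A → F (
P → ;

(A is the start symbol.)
Yes. A → '(' P / A → F '(' on { '(' }; F → '(' / F → A on { '(' }

FIRST sets of the non-terminals at (or reachable through a nullable prefix from) the front of some alternative:
  FIRST(F) = { '(', ε }
  FIRST(L) = { '(', ',' }
  FIRST(A) = { '(' }

Productions for A:
  A → ( P: FIRST = { '(' }
  A → F (: FIRST = { '(' }
Productions for P:
  P → L F: FIRST = { '(', ',' }
  P → ;: FIRST = { ';' }
Productions for L:
  L → ( F F: FIRST = { '(' }
  L → , A: FIRST = { ',' }
Productions for F:
  F → ε: FIRST = { ε }
  F → (: FIRST = { '(' }
  F → A: FIRST = { '(' }

Conflict for A: A → ( P and A → F (
  Overlap: { '(' }
Conflict for F: F → ( and F → A
  Overlap: { '(' }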